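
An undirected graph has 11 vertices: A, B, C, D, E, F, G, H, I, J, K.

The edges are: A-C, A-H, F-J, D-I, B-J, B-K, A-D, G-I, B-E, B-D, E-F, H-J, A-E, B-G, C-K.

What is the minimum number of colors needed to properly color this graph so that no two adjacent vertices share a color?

The cycle A-E-B-J-H-A has odd length 5, so it cannot be 2-colored; at least 3 colors are needed.
A valid assignment using 3 colors: A=1, B=1, C=2, D=2, E=2, F=1, G=2, H=3, I=1, J=2, K=3. Every edge joins two different colors.

3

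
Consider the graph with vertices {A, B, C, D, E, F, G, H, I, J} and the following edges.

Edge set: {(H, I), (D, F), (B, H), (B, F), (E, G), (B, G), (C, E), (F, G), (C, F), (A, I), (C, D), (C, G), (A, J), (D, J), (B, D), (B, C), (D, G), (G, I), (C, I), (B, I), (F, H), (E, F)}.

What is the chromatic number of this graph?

B, C, D, F, G are mutually adjacent (a clique of size 5), so at least 5 colors are needed.
5 colors suffice: color 1 → {B, E, J}; color 2 → {A, G, H}; color 3 → {F, I}; color 4 → {C}; color 5 → {D}. No two adjacent vertices share a color.

5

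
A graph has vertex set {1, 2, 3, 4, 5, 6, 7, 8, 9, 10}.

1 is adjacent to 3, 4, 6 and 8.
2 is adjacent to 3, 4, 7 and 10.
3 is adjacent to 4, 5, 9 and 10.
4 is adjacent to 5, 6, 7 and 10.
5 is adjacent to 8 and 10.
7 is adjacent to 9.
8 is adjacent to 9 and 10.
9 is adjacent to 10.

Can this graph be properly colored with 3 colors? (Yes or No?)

No

3, 4, 5, 10 form a clique, so at least 4 colors are needed.
So 3 colors are not enough.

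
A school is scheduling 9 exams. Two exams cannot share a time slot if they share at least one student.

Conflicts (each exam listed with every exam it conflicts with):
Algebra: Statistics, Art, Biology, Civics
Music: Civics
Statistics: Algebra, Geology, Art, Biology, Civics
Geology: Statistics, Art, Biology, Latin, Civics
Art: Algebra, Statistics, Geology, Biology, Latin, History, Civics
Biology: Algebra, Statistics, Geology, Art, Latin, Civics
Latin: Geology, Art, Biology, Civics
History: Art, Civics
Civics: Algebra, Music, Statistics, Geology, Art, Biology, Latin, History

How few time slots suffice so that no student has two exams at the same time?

5

Geology, Art, Biology, Latin, Civics all conflict with each other, so at least 5 time slots are needed.
5 time slots suffice: time slot 1 → {Civics}; time slot 2 → {Music, Art}; time slot 3 → {Biology, History}; time slot 4 → {Statistics, Latin}; time slot 5 → {Algebra, Geology}. Each listed conflict is separated.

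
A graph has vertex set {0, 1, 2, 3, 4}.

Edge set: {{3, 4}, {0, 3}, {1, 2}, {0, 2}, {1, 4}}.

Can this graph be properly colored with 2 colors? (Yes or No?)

The cycle 2-0-3-4-1-2 has odd length 5, so it cannot be 2-colored; at least 3 colors are needed.
So 2 colors are not enough.

No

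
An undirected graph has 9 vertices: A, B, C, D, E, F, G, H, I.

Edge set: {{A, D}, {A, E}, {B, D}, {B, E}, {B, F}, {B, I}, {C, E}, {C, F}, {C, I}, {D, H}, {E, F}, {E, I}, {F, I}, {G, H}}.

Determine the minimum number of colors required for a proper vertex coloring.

C, E, F, I are pairwise adjacent (a clique of size 4), so at least 4 colors are needed.
4 colors suffice: color red → {D, E, G}; color blue → {A, F, H}; color green → {B, C}; color yellow → {I}. No two adjacent vertices share a color.

4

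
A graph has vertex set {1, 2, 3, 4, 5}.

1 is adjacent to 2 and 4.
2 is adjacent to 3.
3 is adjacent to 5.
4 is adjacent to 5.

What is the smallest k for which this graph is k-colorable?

3

The cycle 4-5-3-2-1-4 has odd length 5, so it cannot be 2-colored; at least 3 colors are needed.
3 colors suffice: color red → {1, 3}; color blue → {2, 5}; color green → {4}. Every edge joins two different colors.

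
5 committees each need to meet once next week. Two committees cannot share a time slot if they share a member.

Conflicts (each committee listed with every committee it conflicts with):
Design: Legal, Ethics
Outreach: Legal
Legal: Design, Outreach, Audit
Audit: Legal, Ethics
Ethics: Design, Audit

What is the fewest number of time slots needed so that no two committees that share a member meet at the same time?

2

Legal and Audit conflict, so at least 2 time slots are needed.
2 time slots suffice: time slot 1 → {Legal, Ethics}; time slot 2 → {Design, Outreach, Audit}. Every pair that conflicts lands in different time slots.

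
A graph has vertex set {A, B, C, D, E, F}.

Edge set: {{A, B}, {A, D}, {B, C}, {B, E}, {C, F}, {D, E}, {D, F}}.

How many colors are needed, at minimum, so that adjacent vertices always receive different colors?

3

The cycle B-E-D-F-C-B has odd length 5, so it cannot be 2-colored; at least 3 colors are needed.
3 colors suffice: color 1 → {B, D}; color 2 → {A, C, E}; color 3 → {F}. Each edge has distinct colors on its endpoints.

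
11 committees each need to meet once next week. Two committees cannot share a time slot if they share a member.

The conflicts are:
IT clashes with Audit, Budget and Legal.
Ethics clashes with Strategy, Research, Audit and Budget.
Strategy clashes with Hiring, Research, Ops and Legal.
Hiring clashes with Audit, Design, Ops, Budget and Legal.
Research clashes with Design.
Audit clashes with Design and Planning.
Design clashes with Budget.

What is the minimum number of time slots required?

Strategy, Hiring, Ops pairwise conflict, so at least 3 time slots are needed.
Using 3 time slots: IT=1, Ethics=3, Strategy=2, Hiring=1, Research=1, Audit=2, Design=3, Planning=1, Ops=3, Budget=2, Legal=3. No two conflicting committees share a time slot.

3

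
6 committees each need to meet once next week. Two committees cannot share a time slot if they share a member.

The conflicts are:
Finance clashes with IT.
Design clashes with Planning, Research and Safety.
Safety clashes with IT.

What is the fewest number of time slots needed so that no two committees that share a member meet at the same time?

Design and Safety conflict, so at least 2 time slots are needed.
2 time slots suffice: time slot 1 → {Design, IT}; time slot 2 → {Finance, Planning, Research, Safety}. Every pair that conflicts lands in different time slots.

2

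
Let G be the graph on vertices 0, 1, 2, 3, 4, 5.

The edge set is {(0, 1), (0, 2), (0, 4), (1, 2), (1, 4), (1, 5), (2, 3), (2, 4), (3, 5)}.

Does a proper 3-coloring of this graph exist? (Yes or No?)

No

0, 1, 2, 4 form a clique, so at least 4 colors are needed.
So 3 colors are not enough.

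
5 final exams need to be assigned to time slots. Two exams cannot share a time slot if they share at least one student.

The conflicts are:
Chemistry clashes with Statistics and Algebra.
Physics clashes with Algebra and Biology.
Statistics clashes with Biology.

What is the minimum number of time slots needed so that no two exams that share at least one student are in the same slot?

3

The cycle Statistics-Biology-Physics-Algebra-Chemistry-Statistics has odd length 5, so it cannot be 2-colored; at least 3 time slots are needed.
3 time slots suffice: time slot 1 → {Physics, Statistics}; time slot 2 → {Chemistry, Biology}; time slot 3 → {Algebra}. Each listed conflict is separated.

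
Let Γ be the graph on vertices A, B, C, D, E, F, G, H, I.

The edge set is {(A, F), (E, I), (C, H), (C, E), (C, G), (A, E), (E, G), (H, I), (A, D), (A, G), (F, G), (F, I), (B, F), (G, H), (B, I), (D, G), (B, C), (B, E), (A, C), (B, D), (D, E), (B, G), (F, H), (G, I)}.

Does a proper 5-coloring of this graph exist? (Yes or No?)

The chromatic number is 4. A, D, E, G form a clique, so at least 4 colors are needed.
One proper 4-coloring: A=blue, B=blue, C=yellow, D=yellow, E=green, F=green, G=red, H=blue, I=yellow.
Since 5 ≥ 4, a proper 5-coloring certainly exists.

Yes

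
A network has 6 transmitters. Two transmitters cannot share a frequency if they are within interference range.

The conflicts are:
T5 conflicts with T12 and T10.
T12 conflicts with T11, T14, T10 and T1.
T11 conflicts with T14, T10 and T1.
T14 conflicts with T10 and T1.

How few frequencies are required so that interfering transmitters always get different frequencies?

4

T12, T11, T14, T1 pairwise conflict, so at least 4 frequencies are needed.
4 frequencies suffice: frequency 1 → {T12}; frequency 2 → {T5, T11}; frequency 3 → {T10, T1}; frequency 4 → {T14}. Each listed conflict is separated.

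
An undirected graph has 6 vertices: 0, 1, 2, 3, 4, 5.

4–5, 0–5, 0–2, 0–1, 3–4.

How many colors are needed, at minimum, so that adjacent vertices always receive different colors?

0 and 5 are adjacent, so at least 2 colors are needed.
One proper 2-coloring: 0=red, 1=blue, 2=blue, 3=blue, 4=red, 5=blue. No two adjacent vertices share a color.

2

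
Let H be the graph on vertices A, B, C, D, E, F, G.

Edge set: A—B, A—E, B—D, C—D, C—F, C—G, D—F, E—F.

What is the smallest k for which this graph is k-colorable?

3

C, D, F are pairwise adjacent, so at least 3 colors are needed.
One proper 3-coloring: A=3, B=1, C=2, D=3, E=2, F=1, G=1. Every edge joins two different colors.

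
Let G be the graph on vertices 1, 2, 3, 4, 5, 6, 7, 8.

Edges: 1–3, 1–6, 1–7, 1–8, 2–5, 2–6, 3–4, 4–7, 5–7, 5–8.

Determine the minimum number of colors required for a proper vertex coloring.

3

The cycle 6-2-5-8-1-6 has odd length 5, so it cannot be 2-colored; at least 3 colors are needed.
3 colors suffice: color a → {1, 4, 5}; color b → {2, 3, 7, 8}; color c → {6}. No two adjacent vertices share a color.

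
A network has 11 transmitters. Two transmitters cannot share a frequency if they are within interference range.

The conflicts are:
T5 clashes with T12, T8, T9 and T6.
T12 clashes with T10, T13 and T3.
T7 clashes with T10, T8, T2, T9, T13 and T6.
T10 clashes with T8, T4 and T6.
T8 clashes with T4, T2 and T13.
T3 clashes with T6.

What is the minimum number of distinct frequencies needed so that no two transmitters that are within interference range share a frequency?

T7, T10, T8 pairwise conflict, so at least 3 frequencies are needed.
Using 3 frequencies: T5=2, T12=1, T7=2, T10=3, T8=1, T4=2, T2=3, T9=1, T13=3, T3=2, T6=1. Every pair that conflicts lands in different frequencies.

3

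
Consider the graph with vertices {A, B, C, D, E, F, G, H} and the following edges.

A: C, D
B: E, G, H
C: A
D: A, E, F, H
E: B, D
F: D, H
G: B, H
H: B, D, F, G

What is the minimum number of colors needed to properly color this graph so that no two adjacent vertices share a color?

3

D, F, H are pairwise adjacent, so at least 3 colors are needed.
3 colors suffice: color red → {A, E, H}; color blue → {B, C, D}; color green → {F, G}. Every edge joins two different colors.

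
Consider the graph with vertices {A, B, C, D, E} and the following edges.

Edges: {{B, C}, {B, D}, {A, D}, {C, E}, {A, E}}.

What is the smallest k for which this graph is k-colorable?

3

The cycle E-A-D-B-C-E has odd length 5, so it cannot be 2-colored; at least 3 colors are needed.
A valid assignment using 3 colors: A=2, B=2, C=3, D=1, E=1. Every edge joins two different colors.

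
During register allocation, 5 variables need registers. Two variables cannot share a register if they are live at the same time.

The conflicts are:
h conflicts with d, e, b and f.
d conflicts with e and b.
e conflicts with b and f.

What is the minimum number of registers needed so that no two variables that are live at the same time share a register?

h, d, e, b pairwise conflict, so at least 4 registers are needed.
4 registers suffice: register 1 → {h}; register 2 → {e}; register 3 → {d, f}; register 4 → {b}. Each listed conflict is separated.

4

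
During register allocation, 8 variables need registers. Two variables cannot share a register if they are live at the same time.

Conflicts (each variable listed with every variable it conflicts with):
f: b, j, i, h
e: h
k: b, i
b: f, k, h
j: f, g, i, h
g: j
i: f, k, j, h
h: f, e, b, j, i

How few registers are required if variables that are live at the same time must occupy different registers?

f, j, i, h are mutually in conflict, so at least 4 registers are needed.
4 registers suffice: register 1 → {k, g, h}; register 2 → {e, b, i}; register 3 → {j}; register 4 → {f}. Each listed conflict is separated.

4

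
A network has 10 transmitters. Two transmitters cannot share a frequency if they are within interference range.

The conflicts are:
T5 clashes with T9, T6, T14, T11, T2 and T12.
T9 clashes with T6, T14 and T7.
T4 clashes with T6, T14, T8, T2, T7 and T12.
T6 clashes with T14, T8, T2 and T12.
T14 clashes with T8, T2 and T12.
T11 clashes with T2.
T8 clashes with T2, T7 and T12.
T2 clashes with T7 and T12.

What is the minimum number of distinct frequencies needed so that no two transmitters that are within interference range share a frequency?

T4, T6, T14, T8, T2, T12 pairwise conflict, so at least 6 frequencies are needed.
6 frequencies suffice: T5=4, T9=1, T4=4, T6=2, T14=3, T11=2, T8=6, T2=1, T7=2, T12=5. Each listed conflict is separated.

6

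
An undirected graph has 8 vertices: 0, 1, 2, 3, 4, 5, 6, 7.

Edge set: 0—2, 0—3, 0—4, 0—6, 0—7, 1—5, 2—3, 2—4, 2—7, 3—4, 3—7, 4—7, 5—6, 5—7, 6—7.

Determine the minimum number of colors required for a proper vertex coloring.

0, 2, 3, 4, 7 are pairwise adjacent (a clique of size 5), so at least 5 colors are needed.
5 colors suffice: color red → {1, 7}; color blue → {0, 5}; color green → {4, 6}; color yellow → {3}; color purple → {2}. Each edge has distinct colors on its endpoints.

5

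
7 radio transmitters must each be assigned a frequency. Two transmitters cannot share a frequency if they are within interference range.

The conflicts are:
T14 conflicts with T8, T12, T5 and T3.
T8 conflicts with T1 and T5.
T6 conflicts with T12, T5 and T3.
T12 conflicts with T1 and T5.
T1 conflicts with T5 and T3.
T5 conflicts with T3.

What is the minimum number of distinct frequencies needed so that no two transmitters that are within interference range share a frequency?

3

T14, T12, T5 all conflict with each other, so at least 3 frequencies are needed.
3 frequencies suffice: T14=3, T8=2, T6=3, T12=2, T1=3, T5=1, T3=2. Each listed conflict is separated.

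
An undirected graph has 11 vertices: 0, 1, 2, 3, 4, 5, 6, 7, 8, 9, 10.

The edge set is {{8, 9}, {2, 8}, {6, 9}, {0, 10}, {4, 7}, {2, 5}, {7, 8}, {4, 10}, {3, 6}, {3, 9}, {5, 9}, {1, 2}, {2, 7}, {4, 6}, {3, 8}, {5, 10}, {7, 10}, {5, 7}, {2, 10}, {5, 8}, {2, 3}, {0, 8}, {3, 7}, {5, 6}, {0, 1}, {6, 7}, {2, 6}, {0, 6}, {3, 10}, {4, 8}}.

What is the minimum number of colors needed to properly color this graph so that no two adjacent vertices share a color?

2, 5, 6, 7 form a clique, so at least 4 colors are needed.
4 colors suffice: color a → {0, 2, 4, 9}; color b → {1, 6, 8, 10}; color c → {7}; color d → {3, 5}. Each edge has distinct colors on its endpoints.

4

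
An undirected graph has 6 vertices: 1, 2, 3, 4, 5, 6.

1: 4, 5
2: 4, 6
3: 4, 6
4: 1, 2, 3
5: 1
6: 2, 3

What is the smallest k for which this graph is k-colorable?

2

3 and 6 are adjacent, so at least 2 colors are needed.
2 colors suffice: color a → {4, 5, 6}; color b → {1, 2, 3}. No two adjacent vertices share a color.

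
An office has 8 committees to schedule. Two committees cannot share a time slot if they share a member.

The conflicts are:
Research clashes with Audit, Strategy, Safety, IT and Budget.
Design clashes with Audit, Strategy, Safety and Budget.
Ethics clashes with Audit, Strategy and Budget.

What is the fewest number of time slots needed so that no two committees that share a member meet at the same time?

2

Research and Strategy conflict, so at least 2 time slots are needed.
2 time slots suffice: time slot 1 → {Research, Design, Ethics}; time slot 2 → {Audit, Strategy, Safety, IT, Budget}. Each listed conflict is separated.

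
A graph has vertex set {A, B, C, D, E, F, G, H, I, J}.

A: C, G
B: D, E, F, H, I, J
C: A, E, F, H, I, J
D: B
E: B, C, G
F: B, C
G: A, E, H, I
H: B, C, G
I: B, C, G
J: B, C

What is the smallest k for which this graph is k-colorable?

2

B and E are adjacent, so at least 2 colors are needed.
One proper 2-coloring: A=2, B=1, C=1, D=2, E=2, F=2, G=1, H=2, I=2, J=2. No two adjacent vertices share a color.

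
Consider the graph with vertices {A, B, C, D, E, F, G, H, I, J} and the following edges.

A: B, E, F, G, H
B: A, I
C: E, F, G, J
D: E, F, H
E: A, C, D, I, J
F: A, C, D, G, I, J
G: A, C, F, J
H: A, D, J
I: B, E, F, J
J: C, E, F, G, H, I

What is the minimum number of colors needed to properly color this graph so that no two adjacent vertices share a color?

C, F, G, J form a clique, so at least 4 colors are needed.
4 colors suffice: color 1 → {A, D, J}; color 2 → {B, E, F, H}; color 3 → {C, I}; color 4 → {G}. No two adjacent vertices share a color.

4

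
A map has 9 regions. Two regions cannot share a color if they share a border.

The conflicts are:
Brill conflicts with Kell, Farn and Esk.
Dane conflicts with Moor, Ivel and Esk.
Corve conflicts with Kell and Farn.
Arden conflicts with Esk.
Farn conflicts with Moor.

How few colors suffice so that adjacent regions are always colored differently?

3

The cycle Esk-Dane-Moor-Farn-Brill-Esk has odd length 5, so it cannot be 2-colored; at least 3 colors are needed.
3 colors suffice: Brill=2, Dane=2, Corve=2, Kell=1, Arden=2, Farn=1, Moor=3, Ivel=1, Esk=1. Each listed conflict is separated.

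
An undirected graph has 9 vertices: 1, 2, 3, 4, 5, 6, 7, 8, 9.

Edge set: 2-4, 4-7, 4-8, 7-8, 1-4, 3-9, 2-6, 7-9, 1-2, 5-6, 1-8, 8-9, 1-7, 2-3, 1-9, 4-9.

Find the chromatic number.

5

1, 4, 7, 8, 9 are mutually adjacent (a clique of size 5), so at least 5 colors are needed.
One proper 5-coloring: 1=b, 2=c, 3=a, 4=a, 5=b, 6=a, 7=e, 8=d, 9=c. Each edge has distinct colors on its endpoints.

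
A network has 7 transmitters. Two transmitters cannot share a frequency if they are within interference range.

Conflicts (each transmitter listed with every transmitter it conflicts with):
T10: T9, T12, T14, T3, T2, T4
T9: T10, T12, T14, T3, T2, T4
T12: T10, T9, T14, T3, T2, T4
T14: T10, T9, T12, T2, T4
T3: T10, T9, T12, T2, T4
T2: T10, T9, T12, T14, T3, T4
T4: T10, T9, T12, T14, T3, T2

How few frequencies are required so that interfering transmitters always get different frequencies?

6

T10, T9, T12, T3, T2, T4 are mutually in conflict, so at least 6 frequencies are needed.
6 frequencies suffice: frequency 1 → {T4}; frequency 2 → {T9}; frequency 3 → {T10}; frequency 4 → {T12}; frequency 5 → {T2}; frequency 6 → {T14, T3}. Every pair that conflicts lands in different frequencies.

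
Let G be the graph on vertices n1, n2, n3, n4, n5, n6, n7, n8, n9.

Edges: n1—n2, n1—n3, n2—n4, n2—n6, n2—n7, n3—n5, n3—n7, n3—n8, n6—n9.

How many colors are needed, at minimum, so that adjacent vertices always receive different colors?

2

n2 and n7 are adjacent, so at least 2 colors are needed.
2 colors suffice: n1=2, n2=1, n3=1, n4=2, n5=2, n6=2, n7=2, n8=2, n9=1. Each edge has distinct colors on its endpoints.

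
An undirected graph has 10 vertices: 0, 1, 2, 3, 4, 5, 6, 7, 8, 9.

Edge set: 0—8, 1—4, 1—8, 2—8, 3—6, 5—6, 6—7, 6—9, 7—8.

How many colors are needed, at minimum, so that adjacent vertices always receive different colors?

6 and 7 are adjacent, so at least 2 colors are needed.
2 colors suffice: 0=blue, 1=blue, 2=blue, 3=blue, 4=red, 5=blue, 6=red, 7=blue, 8=red, 9=blue. No two adjacent vertices share a color.

2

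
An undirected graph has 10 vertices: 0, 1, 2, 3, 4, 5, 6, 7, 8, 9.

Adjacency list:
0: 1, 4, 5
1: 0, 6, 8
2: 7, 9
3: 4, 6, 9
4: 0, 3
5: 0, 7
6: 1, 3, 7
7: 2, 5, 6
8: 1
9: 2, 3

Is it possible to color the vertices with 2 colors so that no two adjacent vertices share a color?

The cycle 5-0-1-6-7-5 has odd length 5, so it cannot be 2-colored; at least 3 colors are needed.
So 2 colors are not enough.

No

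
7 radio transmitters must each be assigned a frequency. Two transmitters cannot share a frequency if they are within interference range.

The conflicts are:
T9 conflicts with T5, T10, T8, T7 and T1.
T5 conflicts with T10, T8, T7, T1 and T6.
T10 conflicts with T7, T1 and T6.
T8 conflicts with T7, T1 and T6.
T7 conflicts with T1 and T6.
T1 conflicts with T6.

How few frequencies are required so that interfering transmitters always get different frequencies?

T5, T10, T7, T1, T6 pairwise conflict, so at least 5 frequencies are needed.
5 frequencies suffice: frequency 1 → {T7}; frequency 2 → {T5}; frequency 3 → {T1}; frequency 4 → {T9, T6}; frequency 5 → {T10, T8}. Every pair that conflicts lands in different frequencies.

5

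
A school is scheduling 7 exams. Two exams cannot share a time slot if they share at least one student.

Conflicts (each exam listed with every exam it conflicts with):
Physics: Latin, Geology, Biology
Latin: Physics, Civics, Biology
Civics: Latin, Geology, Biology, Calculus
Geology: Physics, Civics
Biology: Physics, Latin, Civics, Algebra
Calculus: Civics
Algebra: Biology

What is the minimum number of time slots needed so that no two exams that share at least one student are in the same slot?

Latin, Civics, Biology all conflict with each other, so at least 3 time slots are needed.
3 time slots suffice: time slot 1 → {Physics, Civics, Algebra}; time slot 2 → {Geology, Biology, Calculus}; time slot 3 → {Latin}. Each listed conflict is separated.

3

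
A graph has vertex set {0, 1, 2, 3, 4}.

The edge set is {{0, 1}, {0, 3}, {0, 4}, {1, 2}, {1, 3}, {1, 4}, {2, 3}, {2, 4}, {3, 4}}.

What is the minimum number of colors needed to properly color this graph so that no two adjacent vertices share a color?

0, 1, 3, 4 are pairwise adjacent (a clique of size 4), so at least 4 colors are needed.
One proper 4-coloring: 0=yellow, 1=red, 2=yellow, 3=blue, 4=green. Every edge joins two different colors.

4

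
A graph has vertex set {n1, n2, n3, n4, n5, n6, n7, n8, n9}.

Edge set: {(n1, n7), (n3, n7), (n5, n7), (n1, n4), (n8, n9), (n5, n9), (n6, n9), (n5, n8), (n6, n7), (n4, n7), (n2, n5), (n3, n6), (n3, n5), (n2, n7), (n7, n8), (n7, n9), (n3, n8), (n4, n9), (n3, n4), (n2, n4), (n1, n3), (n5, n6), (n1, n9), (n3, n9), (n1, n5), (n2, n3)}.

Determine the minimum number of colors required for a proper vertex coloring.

n1, n3, n4, n7, n9 are mutually adjacent (a clique of size 5), so at least 5 colors are needed.
One proper 5-coloring: n1=purple, n2=green, n3=blue, n4=yellow, n5=yellow, n6=purple, n7=red, n8=purple, n9=green. Every edge joins two different colors.

5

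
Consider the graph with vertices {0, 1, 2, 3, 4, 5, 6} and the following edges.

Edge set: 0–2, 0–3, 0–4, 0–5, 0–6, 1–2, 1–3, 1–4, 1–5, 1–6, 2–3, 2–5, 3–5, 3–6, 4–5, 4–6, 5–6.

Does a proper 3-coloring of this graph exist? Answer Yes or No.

No

0, 3, 5, 6 are pairwise adjacent (a clique of size 4), so at least 4 colors are needed.
So 3 colors are not enough.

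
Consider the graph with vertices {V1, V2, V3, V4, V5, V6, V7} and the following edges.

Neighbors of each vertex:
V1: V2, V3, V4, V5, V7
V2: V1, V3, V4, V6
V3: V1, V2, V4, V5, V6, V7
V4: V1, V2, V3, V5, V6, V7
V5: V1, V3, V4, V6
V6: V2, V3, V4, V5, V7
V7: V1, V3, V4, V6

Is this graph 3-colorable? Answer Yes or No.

No

V3, V4, V6, V7 are pairwise adjacent (a clique of size 4), so at least 4 colors are needed.
So 3 colors are not enough.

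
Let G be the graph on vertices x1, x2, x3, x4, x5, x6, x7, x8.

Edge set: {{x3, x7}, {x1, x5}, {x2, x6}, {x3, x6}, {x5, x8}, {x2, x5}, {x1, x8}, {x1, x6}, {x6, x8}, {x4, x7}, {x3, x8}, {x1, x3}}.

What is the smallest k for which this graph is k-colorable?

4

x1, x3, x6, x8 are mutually adjacent (a clique of size 4), so at least 4 colors are needed.
One proper 4-coloring: x1=green, x2=red, x3=yellow, x4=blue, x5=blue, x6=blue, x7=red, x8=red. No two adjacent vertices share a color.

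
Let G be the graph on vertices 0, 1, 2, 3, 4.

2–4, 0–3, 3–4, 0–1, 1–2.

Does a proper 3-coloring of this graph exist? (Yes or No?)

Yes

The chromatic number is 3. The cycle 2-4-3-0-1-2 has odd length 5, so it cannot be 2-colored; at least 3 colors are needed.
3 colors suffice: 0=c, 1=b, 2=a, 3=a, 4=b.
That is already a proper 3-coloring.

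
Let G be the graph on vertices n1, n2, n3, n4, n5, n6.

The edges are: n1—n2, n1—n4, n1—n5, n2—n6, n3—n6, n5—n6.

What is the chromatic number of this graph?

2

n3 and n6 are adjacent, so at least 2 colors are needed.
2 colors suffice: color 1 → {n1, n6}; color 2 → {n2, n3, n4, n5}. Every edge joins two different colors.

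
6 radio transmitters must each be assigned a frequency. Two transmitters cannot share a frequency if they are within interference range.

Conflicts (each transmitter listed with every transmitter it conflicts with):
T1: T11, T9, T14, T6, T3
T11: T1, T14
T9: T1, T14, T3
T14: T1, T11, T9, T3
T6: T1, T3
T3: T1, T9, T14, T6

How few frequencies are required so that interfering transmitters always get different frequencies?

T1, T9, T14, T3 all conflict with each other, so at least 4 frequencies are needed.
4 frequencies suffice: frequency 1 → {T1}; frequency 2 → {T14, T6}; frequency 3 → {T11, T3}; frequency 4 → {T9}. Each listed conflict is separated.

4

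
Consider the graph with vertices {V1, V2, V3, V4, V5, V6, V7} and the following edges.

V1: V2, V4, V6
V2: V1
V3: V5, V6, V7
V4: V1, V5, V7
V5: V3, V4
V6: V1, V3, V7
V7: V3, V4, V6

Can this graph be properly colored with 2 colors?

V3, V6, V7 are pairwise adjacent, so at least 3 colors are needed.
So 2 colors are not enough.

No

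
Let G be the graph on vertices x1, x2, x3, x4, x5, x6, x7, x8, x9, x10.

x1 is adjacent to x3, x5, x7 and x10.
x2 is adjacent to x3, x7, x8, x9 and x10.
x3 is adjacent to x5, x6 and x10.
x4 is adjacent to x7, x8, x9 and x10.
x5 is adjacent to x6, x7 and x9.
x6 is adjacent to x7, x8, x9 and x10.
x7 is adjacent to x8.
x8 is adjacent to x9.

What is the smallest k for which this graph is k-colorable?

3

x2, x7, x8 are mutually adjacent, so at least 3 colors are needed.
3 colors suffice: color red → {x3, x7, x9}; color blue → {x1, x2, x4, x6}; color green → {x5, x8, x10}. Every edge joins two different colors.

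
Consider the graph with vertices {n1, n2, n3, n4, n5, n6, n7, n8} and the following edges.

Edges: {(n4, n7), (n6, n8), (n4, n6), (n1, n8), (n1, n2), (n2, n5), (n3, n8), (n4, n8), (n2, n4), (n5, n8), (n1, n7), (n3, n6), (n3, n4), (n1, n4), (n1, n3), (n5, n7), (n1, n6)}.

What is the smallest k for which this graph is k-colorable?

5

n1, n3, n4, n6, n8 are mutually adjacent (a clique of size 5), so at least 5 colors are needed.
One proper 5-coloring: n1=2, n2=3, n3=4, n4=1, n5=1, n6=5, n7=3, n8=3. No two adjacent vertices share a color.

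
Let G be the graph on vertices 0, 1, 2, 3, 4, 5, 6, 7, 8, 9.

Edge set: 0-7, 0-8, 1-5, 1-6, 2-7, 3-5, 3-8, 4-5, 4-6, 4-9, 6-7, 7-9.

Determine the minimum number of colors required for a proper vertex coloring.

3

The cycle 6-7-0-8-3-5-4-6 has odd length 7, so it cannot be 2-colored; at least 3 colors are needed.
3 colors suffice: 0=blue, 1=blue, 2=blue, 3=blue, 4=blue, 5=red, 6=green, 7=red, 8=red, 9=green. No two adjacent vertices share a color.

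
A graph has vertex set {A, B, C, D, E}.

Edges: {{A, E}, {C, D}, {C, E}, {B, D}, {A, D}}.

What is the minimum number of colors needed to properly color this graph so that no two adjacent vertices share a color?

C and D are adjacent, so at least 2 colors are needed.
2 colors suffice: A=2, B=2, C=2, D=1, E=1. Each edge has distinct colors on its endpoints.

2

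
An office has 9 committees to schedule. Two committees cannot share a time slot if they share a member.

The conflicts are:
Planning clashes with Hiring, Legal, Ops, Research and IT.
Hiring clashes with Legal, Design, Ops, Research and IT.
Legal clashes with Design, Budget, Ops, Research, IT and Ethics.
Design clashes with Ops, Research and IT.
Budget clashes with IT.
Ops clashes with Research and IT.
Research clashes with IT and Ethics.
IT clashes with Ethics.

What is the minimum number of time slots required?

Planning, Hiring, Legal, Ops, Research, IT are mutually in conflict, so at least 6 time slots are needed.
A valid assignment using 6 time slots: Planning=6, Hiring=4, Legal=2, Design=6, Budget=3, Ops=5, Research=3, IT=1, Ethics=4. No two conflicting committees share a time slot.

6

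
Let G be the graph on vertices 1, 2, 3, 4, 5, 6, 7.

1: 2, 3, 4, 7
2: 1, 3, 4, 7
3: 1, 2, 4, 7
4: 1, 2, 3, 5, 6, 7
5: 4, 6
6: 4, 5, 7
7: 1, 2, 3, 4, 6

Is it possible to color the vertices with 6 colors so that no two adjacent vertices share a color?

The chromatic number is 5. 1, 2, 3, 4, 7 are mutually adjacent (a clique of size 5), so at least 5 colors are needed.
5 colors suffice: color a → {4}; color b → {5, 7}; color c → {3, 6}; color d → {1}; color e → {2}.
Since 6 ≥ 5, a proper 6-coloring certainly exists.

Yes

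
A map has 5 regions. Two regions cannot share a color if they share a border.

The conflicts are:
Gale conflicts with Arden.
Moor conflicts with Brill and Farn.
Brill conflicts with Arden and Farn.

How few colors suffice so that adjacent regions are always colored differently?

Moor, Brill, Farn all conflict with each other, so at least 3 colors are needed.
3 colors suffice: color 1 → {Gale, Brill}; color 2 → {Arden, Farn}; color 3 → {Moor}. Each listed conflict is separated.

3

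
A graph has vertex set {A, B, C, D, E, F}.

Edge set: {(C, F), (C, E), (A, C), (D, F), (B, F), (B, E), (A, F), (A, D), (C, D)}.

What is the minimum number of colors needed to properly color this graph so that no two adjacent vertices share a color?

A, C, D, F form a clique, so at least 4 colors are needed.
4 colors suffice: A=3, B=2, C=2, D=4, E=1, F=1. Every edge joins two different colors.

4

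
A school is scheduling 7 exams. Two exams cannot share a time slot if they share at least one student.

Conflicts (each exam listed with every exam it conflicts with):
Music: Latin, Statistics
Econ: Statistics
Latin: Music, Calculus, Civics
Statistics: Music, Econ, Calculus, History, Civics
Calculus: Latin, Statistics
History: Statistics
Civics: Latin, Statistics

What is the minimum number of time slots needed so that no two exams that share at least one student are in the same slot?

2

Statistics and History conflict, so at least 2 time slots are needed.
A valid assignment using 2 time slots: Music=2, Econ=2, Latin=1, Statistics=1, Calculus=2, History=2, Civics=2. Each listed conflict is separated.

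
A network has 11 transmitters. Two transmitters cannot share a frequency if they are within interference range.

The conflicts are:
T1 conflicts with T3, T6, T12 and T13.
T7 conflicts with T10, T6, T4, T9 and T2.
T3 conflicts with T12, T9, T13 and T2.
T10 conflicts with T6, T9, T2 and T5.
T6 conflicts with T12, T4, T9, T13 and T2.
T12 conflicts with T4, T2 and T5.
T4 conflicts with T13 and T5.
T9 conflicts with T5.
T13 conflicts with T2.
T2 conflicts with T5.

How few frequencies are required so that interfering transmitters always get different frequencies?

T7, T10, T6, T2 pairwise conflict, so at least 4 frequencies are needed.
4 frequencies suffice: frequency 1 → {T3, T6, T5}; frequency 2 → {T1, T4, T9, T2}; frequency 3 → {T10, T12, T13}; frequency 4 → {T7}. Every pair that conflicts lands in different frequencies.

4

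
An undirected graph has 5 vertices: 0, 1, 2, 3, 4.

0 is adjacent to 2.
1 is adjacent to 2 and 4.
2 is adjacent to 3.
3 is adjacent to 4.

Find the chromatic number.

2

0 and 2 are adjacent, so at least 2 colors are needed.
One proper 2-coloring: 0=b, 1=b, 2=a, 3=b, 4=a. Every edge joins two different colors.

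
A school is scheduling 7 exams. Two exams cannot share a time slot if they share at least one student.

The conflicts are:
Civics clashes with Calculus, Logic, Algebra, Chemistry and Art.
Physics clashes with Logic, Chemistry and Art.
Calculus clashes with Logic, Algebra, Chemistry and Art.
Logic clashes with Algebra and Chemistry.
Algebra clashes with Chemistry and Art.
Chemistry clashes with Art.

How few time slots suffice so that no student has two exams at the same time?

5

Civics, Calculus, Logic, Algebra, Chemistry are mutually in conflict, so at least 5 time slots are needed.
5 time slots suffice: time slot 1 → {Chemistry}; time slot 2 → {Civics, Physics}; time slot 3 → {Calculus}; time slot 4 → {Algebra}; time slot 5 → {Logic, Art}. Every pair that conflicts lands in different time slots.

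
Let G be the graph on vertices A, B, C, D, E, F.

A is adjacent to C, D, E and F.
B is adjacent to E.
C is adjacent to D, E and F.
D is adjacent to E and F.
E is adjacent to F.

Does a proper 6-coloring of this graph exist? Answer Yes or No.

The chromatic number is 5. A, C, D, E, F are pairwise adjacent (a clique of size 5), so at least 5 colors are needed.
5 colors suffice: A=yellow, B=blue, C=green, D=purple, E=red, F=blue.
Since 6 ≥ 5, a proper 6-coloring certainly exists.

Yes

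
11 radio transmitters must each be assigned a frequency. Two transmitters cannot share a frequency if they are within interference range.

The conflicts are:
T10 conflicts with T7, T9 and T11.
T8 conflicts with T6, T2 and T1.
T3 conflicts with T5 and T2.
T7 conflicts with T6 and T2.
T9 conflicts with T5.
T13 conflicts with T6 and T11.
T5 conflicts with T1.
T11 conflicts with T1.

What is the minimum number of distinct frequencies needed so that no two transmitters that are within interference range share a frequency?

The cycle T5-T9-T10-T11-T1-T5 has odd length 5, so it cannot be 2-colored; at least 3 frequencies are needed.
3 frequencies suffice: frequency 1 → {T10, T6, T2, T1}; frequency 2 → {T8, T7, T5, T11}; frequency 3 → {T3, T9, T13}. Each listed conflict is separated.

3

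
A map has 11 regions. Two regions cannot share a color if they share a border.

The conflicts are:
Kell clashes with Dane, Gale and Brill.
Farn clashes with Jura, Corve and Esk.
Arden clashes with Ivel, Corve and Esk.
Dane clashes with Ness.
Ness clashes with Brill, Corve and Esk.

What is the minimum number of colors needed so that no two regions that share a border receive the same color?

2

Kell and Gale conflict, so at least 2 colors are needed.
2 colors suffice: color 1 → {Kell, Farn, Arden, Ness}; color 2 → {Dane, Gale, Ivel, Jura, Brill, Corve, Esk}. Every pair that conflicts lands in different colors.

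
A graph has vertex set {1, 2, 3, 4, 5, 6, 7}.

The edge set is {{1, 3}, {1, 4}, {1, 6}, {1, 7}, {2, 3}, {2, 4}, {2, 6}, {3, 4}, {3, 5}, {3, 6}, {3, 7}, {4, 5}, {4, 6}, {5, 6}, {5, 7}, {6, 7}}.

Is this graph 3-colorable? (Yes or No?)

No

3, 4, 5, 6 form a clique, so at least 4 colors are needed.
So 3 colors are not enough.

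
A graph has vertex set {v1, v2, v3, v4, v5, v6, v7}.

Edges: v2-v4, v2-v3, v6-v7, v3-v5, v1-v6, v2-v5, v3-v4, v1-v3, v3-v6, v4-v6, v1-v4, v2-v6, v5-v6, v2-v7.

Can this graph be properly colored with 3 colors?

No

v1, v3, v4, v6 are pairwise adjacent (a clique of size 4), so at least 4 colors are needed.
So 3 colors are not enough.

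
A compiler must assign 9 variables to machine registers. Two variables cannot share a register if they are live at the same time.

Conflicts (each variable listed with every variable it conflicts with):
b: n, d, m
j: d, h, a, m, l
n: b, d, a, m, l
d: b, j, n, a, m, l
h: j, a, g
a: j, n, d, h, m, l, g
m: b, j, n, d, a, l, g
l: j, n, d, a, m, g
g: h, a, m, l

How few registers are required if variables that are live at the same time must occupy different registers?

j, d, a, m, l pairwise conflict, so at least 5 registers are needed.
5 registers suffice: register 1 → {h, m}; register 2 → {b, a}; register 3 → {d, g}; register 4 → {l}; register 5 → {j, n}. No two conflicting variables share a register.

5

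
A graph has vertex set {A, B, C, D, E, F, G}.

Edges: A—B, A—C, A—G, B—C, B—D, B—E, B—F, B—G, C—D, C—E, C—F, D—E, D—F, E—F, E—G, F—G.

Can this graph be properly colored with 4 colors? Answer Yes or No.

B, C, D, E, F are pairwise adjacent (a clique of size 5), so at least 5 colors are needed.
So 4 colors are not enough.

No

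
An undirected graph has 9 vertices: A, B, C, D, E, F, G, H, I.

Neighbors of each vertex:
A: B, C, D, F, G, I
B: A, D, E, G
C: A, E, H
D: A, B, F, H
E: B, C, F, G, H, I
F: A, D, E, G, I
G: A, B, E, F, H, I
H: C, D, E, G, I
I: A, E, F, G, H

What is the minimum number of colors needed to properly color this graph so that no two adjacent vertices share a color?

E, F, G, I are mutually adjacent (a clique of size 4), so at least 4 colors are needed.
4 colors suffice: color 1 → {C, D, G}; color 2 → {A, E}; color 3 → {B, F, H}; color 4 → {I}. Every edge joins two different colors.

4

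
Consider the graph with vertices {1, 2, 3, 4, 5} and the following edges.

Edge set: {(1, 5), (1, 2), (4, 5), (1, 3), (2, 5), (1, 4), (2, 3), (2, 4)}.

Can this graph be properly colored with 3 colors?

No

1, 2, 4, 5 are pairwise adjacent (a clique of size 4), so at least 4 colors are needed.
So 3 colors are not enough.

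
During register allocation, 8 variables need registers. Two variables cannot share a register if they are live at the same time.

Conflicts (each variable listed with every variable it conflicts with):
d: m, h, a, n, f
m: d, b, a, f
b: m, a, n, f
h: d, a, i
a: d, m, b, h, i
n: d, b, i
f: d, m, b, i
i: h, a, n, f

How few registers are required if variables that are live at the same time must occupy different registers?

3

m, b, a are mutually in conflict, so at least 3 registers are needed.
3 registers suffice: d=2, m=3, b=2, h=3, a=1, n=1, f=1, i=2. Each listed conflict is separated.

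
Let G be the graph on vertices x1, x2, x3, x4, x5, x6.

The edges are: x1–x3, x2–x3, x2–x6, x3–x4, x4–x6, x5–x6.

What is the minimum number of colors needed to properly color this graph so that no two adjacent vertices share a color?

2

x2 and x6 are adjacent, so at least 2 colors are needed.
2 colors suffice: color 1 → {x3, x6}; color 2 → {x1, x2, x4, x5}. Every edge joins two different colors.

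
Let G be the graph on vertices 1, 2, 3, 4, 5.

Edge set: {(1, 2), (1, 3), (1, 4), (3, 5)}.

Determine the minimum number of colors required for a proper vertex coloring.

1 and 3 are adjacent, so at least 2 colors are needed.
2 colors suffice: 1=a, 2=b, 3=b, 4=b, 5=a. No two adjacent vertices share a color.

2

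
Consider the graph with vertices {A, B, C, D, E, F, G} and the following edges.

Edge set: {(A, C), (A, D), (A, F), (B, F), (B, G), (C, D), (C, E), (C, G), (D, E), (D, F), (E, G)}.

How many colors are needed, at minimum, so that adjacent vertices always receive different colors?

3

A, D, F form a triangle, so at least 3 colors are needed.
3 colors suffice: color 1 → {C, F}; color 2 → {D, G}; color 3 → {A, B, E}. No two adjacent vertices share a color.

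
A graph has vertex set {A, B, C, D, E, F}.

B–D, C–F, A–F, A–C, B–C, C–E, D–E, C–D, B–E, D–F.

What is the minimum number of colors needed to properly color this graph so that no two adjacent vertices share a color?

B, C, D, E form a clique, so at least 4 colors are needed.
4 colors suffice: color 1 → {C}; color 2 → {A, D}; color 3 → {E, F}; color 4 → {B}. Every edge joins two different colors.

4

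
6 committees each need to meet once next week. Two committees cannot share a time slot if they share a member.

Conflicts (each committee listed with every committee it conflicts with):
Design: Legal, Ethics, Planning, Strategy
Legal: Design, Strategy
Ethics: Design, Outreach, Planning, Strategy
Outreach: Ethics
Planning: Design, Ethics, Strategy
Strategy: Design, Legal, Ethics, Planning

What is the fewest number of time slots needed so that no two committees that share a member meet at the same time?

Design, Ethics, Planning, Strategy all conflict with each other, so at least 4 time slots are needed.
4 time slots suffice: time slot 1 → {Legal, Ethics}; time slot 2 → {Design, Outreach}; time slot 3 → {Strategy}; time slot 4 → {Planning}. No two conflicting committees share a time slot.

4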